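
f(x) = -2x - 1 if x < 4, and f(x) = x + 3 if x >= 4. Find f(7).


7 satisfies x >= 4
f(7) = 10

10


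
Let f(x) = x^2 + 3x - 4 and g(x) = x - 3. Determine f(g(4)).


g(4) = 1
f(1) = 1*(1)^2 + 3*(1) - 4 = 0

0


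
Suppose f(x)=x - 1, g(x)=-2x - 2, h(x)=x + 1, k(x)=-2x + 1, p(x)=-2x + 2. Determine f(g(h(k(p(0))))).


p(0) = 2
k(2) = -3
h(-3) = -2
g(-2) = 2
f(2) = 1

1


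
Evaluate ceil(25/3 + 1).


10


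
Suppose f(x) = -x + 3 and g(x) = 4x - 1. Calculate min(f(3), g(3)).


0


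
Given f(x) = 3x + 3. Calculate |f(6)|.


f(6) = 21
|21| = 21

21


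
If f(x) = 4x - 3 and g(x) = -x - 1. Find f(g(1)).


g(1) = -2
f(-2) = -11

-11


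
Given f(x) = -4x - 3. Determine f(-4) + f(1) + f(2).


f(-4) = 13
f(1) = -7
f(2) = -11
Sum = -5

-5


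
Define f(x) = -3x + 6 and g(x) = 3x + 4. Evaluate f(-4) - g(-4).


f(-4) = 18
g(-4) = -8
Difference = 26

26


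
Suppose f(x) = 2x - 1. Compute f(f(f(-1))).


f(-1) = -3
f(-3) = -7
f(-7) = -15

-15


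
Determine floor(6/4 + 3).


6/4 = 1.5
1.5 + 3 = 4.5
floor(4.5) = 4

4


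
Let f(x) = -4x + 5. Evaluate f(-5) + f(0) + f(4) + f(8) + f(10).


f(-5) = 25
f(0) = 5
f(4) = -11
f(8) = -27
f(10) = -35
Sum = -43

-43


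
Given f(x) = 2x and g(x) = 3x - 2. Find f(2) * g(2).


f(2) = 4
g(2) = 4
Product = 16

16


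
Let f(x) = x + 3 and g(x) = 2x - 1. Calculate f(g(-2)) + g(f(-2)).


f(g(-2)) = -2
g(f(-2)) = 1
Sum = -1

-1


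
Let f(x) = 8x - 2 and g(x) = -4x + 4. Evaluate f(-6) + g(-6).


f(-6) = -50
g(-6) = 28
Sum = -22

-22


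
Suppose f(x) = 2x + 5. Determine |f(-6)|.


f(-6) = -7
|-7| = 7

7


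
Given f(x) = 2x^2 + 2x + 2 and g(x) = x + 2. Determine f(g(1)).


g(1) = 3
f(3) = 2*(3)^2 + 2*(3) + 2 = 26

26


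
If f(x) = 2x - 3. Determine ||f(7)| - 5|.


6


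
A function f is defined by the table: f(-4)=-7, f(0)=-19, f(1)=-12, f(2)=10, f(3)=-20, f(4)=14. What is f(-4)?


Reading from the table at x = -4

-7


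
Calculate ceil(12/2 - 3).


12/2 = 6
6 - 3 = 3
ceil(3) = 3

3


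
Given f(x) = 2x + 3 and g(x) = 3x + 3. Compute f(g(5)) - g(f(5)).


-3


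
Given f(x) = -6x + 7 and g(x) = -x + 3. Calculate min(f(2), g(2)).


f(2) = -5
g(2) = 1
min = -5

-5


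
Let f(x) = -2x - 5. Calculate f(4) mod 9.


f(4) = -13
-13 mod 9 = 5

5


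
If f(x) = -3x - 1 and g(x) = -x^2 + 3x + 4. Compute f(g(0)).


g(0) = 4
f(4) = -13

-13


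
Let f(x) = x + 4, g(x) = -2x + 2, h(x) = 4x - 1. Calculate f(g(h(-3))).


h(-3) = -13
g(-13) = 28
f(28) = 32

32


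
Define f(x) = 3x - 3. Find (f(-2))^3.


f(-2) = -9
(-9)^3 = -729

-729


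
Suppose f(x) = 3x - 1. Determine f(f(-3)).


f(-3) = -10
f(-10) = -31

-31


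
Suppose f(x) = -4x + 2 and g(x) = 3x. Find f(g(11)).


g(11) = 33
f(33) = -130

-130


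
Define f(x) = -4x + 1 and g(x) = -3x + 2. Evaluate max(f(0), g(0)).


2


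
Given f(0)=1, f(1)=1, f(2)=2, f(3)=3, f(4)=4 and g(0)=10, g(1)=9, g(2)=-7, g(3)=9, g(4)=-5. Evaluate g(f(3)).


f(3) = 3
g(3) = 9

9


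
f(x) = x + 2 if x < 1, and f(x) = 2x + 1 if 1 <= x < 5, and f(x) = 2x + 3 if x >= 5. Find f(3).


3 satisfies 1 <= x < 5
f(3) = 7

7


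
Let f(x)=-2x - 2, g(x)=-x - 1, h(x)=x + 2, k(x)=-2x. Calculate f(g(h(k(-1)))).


k(-1) = 2
h(2) = 4
g(4) = -5
f(-5) = 8

8


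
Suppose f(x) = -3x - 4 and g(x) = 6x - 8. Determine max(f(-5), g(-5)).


f(-5) = 11
g(-5) = -38
max = 11

11


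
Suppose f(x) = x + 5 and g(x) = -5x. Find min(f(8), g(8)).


f(8) = 13
g(8) = -40
min = -40

-40


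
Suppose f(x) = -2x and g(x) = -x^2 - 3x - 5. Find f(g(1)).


18


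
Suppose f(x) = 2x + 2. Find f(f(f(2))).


30


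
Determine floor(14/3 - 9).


14/3 = 4.6667
4.6667 - 9 = -4.3333
floor(-4.3333) = -5

-5


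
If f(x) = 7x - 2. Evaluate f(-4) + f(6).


10


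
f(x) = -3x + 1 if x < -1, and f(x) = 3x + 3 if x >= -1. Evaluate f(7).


7 satisfies x >= -1
f(7) = 24

24


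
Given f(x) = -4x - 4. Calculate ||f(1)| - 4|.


f(1) = -8
|-8| = 8
|8 - 4| = 4

4


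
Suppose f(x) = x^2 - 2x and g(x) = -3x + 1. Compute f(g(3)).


g(3) = -8
f(-8) = 1*(-8)^2 - 2*(-8) = 80

80


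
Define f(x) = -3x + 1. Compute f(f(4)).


f(4) = -11
f(-11) = 34

34


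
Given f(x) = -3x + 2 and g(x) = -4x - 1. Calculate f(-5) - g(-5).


f(-5) = 17
g(-5) = 19
Difference = -2

-2


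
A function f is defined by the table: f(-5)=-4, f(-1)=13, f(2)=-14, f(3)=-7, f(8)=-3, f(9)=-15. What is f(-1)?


Reading from the table at x = -1

13


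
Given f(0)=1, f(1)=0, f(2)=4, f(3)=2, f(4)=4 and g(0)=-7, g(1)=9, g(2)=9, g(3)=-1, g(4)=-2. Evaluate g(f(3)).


f(3) = 2
g(2) = 9

9


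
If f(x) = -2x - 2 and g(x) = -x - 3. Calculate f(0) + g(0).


-5


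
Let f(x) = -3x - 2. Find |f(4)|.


f(4) = -14
|-14| = 14

14


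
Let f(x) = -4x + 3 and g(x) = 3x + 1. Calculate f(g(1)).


g(1) = 4
f(4) = -13

-13


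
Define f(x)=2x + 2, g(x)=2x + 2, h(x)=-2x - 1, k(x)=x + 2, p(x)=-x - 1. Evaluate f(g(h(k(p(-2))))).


p(-2) = 1
k(1) = 3
h(3) = -7
g(-7) = -12
f(-12) = -22

-22


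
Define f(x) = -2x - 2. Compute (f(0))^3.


-8


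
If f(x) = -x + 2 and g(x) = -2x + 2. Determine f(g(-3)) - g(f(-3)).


f(g(-3)) = -6
g(f(-3)) = -8
Difference = 2

2


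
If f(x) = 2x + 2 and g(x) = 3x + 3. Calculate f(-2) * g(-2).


f(-2) = -2
g(-2) = -3
Product = 6

6


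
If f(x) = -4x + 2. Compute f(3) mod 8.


f(3) = -10
-10 mod 8 = 6

6


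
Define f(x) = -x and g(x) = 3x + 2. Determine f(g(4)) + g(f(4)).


f(g(4)) = -14
g(f(4)) = -10
Sum = -24

-24


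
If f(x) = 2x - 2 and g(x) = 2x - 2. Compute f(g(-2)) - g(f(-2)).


f(g(-2)) = -14
g(f(-2)) = -14
Difference = 0

0


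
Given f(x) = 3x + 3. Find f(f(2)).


f(2) = 9
f(9) = 30

30


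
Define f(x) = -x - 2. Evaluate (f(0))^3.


f(0) = -2
(-2)^3 = -8

-8


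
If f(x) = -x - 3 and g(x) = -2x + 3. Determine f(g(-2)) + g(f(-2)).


f(g(-2)) = -10
g(f(-2)) = 5
Sum = -5

-5


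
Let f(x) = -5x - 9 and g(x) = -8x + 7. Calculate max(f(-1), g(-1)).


f(-1) = -4
g(-1) = 15
max = 15

15


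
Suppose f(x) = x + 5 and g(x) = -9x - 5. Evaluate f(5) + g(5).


-40


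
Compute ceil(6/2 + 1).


6/2 = 3
3 + 1 = 4
ceil(4) = 4

4


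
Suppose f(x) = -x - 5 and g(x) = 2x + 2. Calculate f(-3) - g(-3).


f(-3) = -2
g(-3) = -4
Difference = 2

2


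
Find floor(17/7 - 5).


17/7 = 2.4286
2.4286 - 5 = -2.5714
floor(-2.5714) = -3

-3


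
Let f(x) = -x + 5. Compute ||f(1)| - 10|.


6


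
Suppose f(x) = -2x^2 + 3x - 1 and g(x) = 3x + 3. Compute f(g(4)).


-406


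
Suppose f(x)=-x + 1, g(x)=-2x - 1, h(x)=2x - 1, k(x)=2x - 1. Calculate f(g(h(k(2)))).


12


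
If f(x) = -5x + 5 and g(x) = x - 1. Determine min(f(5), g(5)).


f(5) = -20
g(5) = 4
min = -20

-20


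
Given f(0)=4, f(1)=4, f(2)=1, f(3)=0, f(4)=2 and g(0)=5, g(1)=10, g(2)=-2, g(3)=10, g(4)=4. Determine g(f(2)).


10


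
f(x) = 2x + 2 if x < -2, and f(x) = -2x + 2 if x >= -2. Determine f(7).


7 satisfies x >= -2
f(7) = -12

-12


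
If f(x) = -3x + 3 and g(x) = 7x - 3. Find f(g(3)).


g(3) = 18
f(18) = -51

-51


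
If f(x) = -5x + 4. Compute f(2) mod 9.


f(2) = -6
-6 mod 9 = 3

3


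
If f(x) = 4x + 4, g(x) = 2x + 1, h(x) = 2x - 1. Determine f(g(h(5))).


h(5) = 9
g(9) = 19
f(19) = 80

80


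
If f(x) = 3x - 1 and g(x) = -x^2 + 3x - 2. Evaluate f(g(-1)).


g(-1) = -6
f(-6) = -19

-19


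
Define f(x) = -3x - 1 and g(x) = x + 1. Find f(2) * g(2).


f(2) = -7
g(2) = 3
Product = -21

-21


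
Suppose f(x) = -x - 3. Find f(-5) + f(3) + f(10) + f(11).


f(-5) = 2
f(3) = -6
f(10) = -13
f(11) = -14
Sum = -31

-31


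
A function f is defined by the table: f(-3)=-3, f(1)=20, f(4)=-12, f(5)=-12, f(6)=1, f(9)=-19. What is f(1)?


Reading from the table at x = 1

20


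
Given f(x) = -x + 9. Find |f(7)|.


f(7) = 2
|2| = 2

2


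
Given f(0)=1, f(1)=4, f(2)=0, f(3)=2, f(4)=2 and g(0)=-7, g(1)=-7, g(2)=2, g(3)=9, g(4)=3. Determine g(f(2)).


-7


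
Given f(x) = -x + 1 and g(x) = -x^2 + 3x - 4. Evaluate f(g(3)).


5


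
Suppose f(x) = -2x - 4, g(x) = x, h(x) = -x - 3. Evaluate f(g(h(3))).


h(3) = -6
g(-6) = -6
f(-6) = 8

8


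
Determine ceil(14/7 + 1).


3


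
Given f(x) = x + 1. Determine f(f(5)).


f(5) = 6
f(6) = 7

7


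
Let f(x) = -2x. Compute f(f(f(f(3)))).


f(3) = -6
f(-6) = 12
f(12) = -24
f(-24) = 48

48


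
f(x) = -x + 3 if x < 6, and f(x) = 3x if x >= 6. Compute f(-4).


-4 satisfies x < 6
f(-4) = 7

7


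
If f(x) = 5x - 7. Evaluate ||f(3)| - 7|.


f(3) = 8
|8| = 8
|8 - 7| = 1

1


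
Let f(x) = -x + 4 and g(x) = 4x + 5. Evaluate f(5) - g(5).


f(5) = -1
g(5) = 25
Difference = -26

-26


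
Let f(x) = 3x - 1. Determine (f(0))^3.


-1


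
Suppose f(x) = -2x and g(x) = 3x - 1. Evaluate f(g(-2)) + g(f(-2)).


f(g(-2)) = 14
g(f(-2)) = 11
Sum = 25

25


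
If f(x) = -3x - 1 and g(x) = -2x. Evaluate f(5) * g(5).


f(5) = -16
g(5) = -10
Product = 160

160


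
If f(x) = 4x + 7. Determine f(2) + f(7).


50


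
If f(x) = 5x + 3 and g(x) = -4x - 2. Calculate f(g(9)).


g(9) = -38
f(-38) = -187

-187


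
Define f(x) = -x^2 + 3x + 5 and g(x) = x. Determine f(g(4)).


g(4) = 4
f(4) = (-1)*(4)^2 + 3*(4) + 5 = 1

1


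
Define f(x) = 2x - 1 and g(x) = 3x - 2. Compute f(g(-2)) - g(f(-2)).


f(g(-2)) = -17
g(f(-2)) = -17
Difference = 0

0


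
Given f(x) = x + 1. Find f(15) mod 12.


f(15) = 16
16 mod 12 = 4

4


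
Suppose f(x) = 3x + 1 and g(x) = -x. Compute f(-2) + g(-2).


f(-2) = -5
g(-2) = 2
Sum = -3

-3


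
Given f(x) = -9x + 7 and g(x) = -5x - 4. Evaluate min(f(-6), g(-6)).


f(-6) = 61
g(-6) = 26
min = 26

26


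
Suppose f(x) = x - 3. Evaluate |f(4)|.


1


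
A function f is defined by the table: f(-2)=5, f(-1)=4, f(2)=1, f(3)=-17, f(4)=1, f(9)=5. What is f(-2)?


Reading from the table at x = -2

5


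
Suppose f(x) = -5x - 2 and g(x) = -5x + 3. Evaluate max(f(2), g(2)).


-7


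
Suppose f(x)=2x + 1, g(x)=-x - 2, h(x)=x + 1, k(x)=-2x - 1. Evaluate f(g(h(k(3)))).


k(3) = -7
h(-7) = -6
g(-6) = 4
f(4) = 9

9


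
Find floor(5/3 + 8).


5/3 = 1.6667
1.6667 + 8 = 9.6667
floor(9.6667) = 9

9


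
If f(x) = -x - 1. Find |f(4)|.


f(4) = -5
|-5| = 5

5


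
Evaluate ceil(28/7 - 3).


28/7 = 4
4 - 3 = 1
ceil(1) = 1

1


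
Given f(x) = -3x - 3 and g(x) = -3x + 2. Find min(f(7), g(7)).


f(7) = -24
g(7) = -19
min = -24

-24


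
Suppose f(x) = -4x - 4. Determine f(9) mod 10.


0


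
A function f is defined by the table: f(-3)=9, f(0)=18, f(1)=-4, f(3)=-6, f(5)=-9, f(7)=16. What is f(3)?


Reading from the table at x = 3

-6


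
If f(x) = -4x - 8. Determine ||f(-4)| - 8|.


f(-4) = 8
|8| = 8
|8 - 8| = 0

0


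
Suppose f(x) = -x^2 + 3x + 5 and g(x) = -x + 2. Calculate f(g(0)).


g(0) = 2
f(2) = (-1)*(2)^2 + 3*(2) + 5 = 7

7


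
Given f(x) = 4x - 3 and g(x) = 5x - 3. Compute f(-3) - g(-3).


f(-3) = -15
g(-3) = -18
Difference = 3

3


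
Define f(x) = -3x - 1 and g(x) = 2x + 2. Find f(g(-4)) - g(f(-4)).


-7


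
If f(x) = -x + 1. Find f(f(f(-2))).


f(-2) = 3
f(3) = -2
f(-2) = 3

3


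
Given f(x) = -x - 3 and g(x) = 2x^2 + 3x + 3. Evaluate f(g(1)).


g(1) = 8
f(8) = -11

-11


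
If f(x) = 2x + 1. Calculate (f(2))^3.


f(2) = 5
(5)^3 = 125

125


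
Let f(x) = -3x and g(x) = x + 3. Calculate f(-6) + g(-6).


f(-6) = 18
g(-6) = -3
Sum = 15

15


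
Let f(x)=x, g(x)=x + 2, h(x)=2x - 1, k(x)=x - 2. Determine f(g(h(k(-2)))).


k(-2) = -4
h(-4) = -9
g(-9) = -7
f(-7) = -7

-7


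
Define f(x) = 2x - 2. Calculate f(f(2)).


f(2) = 2
f(2) = 2

2


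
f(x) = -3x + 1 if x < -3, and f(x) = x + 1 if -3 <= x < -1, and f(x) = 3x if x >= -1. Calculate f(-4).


-4 satisfies x < -3
f(-4) = 13

13


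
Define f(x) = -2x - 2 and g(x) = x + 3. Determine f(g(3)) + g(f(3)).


-19


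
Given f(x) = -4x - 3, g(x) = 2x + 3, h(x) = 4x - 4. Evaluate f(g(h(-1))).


h(-1) = -8
g(-8) = -13
f(-13) = 49

49


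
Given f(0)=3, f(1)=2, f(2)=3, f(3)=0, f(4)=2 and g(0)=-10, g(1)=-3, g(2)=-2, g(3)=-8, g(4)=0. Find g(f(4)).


f(4) = 2
g(2) = -2

-2


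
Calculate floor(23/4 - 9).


-4


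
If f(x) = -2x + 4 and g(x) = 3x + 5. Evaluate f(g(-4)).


g(-4) = -7
f(-7) = 18

18


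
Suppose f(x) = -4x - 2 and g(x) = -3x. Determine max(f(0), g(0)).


f(0) = -2
g(0) = 0
max = 0

0


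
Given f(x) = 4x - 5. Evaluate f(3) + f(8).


34


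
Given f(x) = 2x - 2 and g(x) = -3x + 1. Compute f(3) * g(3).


f(3) = 4
g(3) = -8
Product = -32

-32


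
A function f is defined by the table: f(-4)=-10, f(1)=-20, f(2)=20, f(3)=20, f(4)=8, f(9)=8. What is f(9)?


Reading from the table at x = 9

8


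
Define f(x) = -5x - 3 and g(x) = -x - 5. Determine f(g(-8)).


-18


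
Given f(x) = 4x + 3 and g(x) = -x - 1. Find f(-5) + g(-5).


f(-5) = -17
g(-5) = 4
Sum = -13

-13


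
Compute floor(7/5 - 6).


7/5 = 1.4
1.4 - 6 = -4.6
floor(-4.6) = -5

-5


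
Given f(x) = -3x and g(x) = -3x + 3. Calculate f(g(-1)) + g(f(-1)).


-24


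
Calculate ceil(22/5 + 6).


11


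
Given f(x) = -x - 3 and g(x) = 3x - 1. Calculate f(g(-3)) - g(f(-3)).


f(g(-3)) = 7
g(f(-3)) = -1
Difference = 8

8


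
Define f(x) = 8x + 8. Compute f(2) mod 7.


f(2) = 24
24 mod 7 = 3

3


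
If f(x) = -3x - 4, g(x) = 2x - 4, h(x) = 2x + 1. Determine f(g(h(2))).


-22


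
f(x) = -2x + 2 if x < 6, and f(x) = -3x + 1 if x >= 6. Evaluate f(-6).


-6 satisfies x < 6
f(-6) = 14

14


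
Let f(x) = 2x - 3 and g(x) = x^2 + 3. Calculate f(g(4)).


g(4) = 19
f(19) = 35

35


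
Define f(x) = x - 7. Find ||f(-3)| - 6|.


f(-3) = -10
|-10| = 10
|10 - 6| = 4

4


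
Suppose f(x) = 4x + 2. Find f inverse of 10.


2


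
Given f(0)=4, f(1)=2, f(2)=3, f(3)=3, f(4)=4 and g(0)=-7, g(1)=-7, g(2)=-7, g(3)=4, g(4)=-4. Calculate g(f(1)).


f(1) = 2
g(2) = -7

-7


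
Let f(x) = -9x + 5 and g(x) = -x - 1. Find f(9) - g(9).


f(9) = -76
g(9) = -10
Difference = -66

-66


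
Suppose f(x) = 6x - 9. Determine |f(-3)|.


f(-3) = -27
|-27| = 27

27


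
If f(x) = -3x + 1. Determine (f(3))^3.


f(3) = -8
(-8)^3 = -512

-512


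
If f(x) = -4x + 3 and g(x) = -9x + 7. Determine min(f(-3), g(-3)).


f(-3) = 15
g(-3) = 34
min = 15

15


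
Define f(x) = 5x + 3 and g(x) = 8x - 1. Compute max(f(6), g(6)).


47


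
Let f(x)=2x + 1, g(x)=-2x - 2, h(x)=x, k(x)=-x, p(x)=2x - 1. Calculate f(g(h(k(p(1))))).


1


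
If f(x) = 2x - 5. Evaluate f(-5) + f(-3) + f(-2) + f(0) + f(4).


-37


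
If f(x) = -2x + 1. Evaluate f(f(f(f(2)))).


f(2) = -3
f(-3) = 7
f(7) = -13
f(-13) = 27

27


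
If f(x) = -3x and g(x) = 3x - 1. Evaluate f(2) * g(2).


f(2) = -6
g(2) = 5
Product = -30

-30


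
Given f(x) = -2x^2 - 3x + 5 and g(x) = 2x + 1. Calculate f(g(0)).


g(0) = 1
f(1) = (-2)*(1)^2 - 3*(1) + 5 = 0

0


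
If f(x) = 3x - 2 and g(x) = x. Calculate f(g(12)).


34


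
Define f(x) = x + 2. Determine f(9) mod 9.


f(9) = 11
11 mod 9 = 2

2


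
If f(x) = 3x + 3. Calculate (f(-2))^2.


f(-2) = -3
(-3)^2 = 9

9


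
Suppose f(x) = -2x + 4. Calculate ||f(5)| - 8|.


f(5) = -6
|-6| = 6
|6 - 8| = 2

2


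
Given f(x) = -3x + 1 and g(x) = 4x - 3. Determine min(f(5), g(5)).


f(5) = -14
g(5) = 17
min = -14

-14


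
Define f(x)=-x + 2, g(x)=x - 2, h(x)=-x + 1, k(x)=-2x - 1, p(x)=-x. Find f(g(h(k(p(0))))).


p(0) = 0
k(0) = -1
h(-1) = 2
g(2) = 0
f(0) = 2

2


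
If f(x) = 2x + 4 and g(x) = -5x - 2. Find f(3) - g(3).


f(3) = 10
g(3) = -17
Difference = 27

27


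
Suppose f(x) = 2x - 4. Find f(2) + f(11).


f(2) = 0
f(11) = 18
Sum = 18

18


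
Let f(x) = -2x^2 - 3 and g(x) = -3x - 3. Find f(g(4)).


g(4) = -15
f(-15) = (-2)*(-15)^2 - 3 = -453

-453


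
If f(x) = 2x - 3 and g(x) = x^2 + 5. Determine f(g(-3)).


g(-3) = 14
f(14) = 25

25


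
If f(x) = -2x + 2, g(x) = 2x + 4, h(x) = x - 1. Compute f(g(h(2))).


h(2) = 1
g(1) = 6
f(6) = -10

-10


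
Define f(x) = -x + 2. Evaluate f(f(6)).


6


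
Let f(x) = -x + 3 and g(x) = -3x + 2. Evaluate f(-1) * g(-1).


f(-1) = 4
g(-1) = 5
Product = 20

20


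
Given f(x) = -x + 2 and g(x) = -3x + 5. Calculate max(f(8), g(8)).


f(8) = -6
g(8) = -19
max = -6

-6


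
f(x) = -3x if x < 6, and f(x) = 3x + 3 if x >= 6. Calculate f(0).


0 satisfies x < 6
f(0) = 0

0


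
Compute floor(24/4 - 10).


-4


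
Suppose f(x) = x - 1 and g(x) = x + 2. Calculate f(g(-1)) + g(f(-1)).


f(g(-1)) = 0
g(f(-1)) = 0
Sum = 0

0


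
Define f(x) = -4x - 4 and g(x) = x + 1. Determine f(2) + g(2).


f(2) = -12
g(2) = 3
Sum = -9

-9


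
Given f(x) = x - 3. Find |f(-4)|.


f(-4) = -7
|-7| = 7

7


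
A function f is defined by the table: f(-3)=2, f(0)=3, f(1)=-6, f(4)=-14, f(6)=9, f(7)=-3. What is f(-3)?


Reading from the table at x = -3

2


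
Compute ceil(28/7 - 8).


-4


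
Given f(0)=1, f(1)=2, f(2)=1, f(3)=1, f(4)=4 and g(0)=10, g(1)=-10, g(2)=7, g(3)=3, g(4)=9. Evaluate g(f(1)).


7


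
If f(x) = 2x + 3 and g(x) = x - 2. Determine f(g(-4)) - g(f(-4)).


-2


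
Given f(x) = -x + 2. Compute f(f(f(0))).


f(0) = 2
f(2) = 0
f(0) = 2

2


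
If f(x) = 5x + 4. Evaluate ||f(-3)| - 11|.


0


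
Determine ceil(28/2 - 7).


28/2 = 14
14 - 7 = 7
ceil(7) = 7

7


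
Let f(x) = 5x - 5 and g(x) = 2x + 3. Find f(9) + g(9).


f(9) = 40
g(9) = 21
Sum = 61

61


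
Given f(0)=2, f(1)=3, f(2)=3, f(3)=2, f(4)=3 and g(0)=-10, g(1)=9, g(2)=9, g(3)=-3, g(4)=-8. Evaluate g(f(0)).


f(0) = 2
g(2) = 9

9


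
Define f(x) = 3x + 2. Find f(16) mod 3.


f(16) = 50
50 mod 3 = 2

2


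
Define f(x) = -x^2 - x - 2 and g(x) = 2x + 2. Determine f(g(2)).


-44


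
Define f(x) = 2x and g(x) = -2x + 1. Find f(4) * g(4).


-56


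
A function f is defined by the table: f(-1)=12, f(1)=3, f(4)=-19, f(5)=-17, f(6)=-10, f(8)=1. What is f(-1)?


Reading from the table at x = -1

12


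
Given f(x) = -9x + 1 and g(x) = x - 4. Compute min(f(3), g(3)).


f(3) = -26
g(3) = -1
min = -26

-26


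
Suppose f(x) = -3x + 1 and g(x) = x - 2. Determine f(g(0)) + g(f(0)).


f(g(0)) = 7
g(f(0)) = -1
Sum = 6

6


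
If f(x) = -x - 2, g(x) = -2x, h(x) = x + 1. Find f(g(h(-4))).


h(-4) = -3
g(-3) = 6
f(6) = -8

-8


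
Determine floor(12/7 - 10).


-9


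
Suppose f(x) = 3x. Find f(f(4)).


36


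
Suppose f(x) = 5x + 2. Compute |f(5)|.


f(5) = 27
|27| = 27

27


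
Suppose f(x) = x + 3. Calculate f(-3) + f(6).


f(-3) = 0
f(6) = 9
Sum = 9

9


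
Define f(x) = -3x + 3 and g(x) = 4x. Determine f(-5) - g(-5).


38


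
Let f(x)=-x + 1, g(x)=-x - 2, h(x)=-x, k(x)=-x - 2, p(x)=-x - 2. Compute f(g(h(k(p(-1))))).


p(-1) = -1
k(-1) = -1
h(-1) = 1
g(1) = -3
f(-3) = 4

4


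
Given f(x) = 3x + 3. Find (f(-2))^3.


-27


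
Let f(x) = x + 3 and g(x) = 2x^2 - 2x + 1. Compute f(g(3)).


g(3) = 13
f(13) = 16

16


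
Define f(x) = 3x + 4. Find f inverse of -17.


Solve 3x + 4 = -17
x = (-17 - 4) / 3 = -7

-7


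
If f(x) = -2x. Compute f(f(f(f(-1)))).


f(-1) = 2
f(2) = -4
f(-4) = 8
f(8) = -16

-16


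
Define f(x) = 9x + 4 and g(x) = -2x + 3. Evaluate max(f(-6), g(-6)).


f(-6) = -50
g(-6) = 15
max = 15

15


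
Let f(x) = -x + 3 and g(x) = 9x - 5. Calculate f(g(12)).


g(12) = 103
f(103) = -100

-100


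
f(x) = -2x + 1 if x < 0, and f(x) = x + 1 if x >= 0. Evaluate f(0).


0 satisfies x >= 0
f(0) = 1

1


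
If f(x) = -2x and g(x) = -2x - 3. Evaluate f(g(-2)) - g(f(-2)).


f(g(-2)) = -2
g(f(-2)) = -11
Difference = 9

9


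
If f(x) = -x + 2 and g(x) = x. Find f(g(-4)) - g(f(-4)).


f(g(-4)) = 6
g(f(-4)) = 6
Difference = 0

0


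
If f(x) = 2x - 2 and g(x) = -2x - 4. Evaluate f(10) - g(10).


f(10) = 18
g(10) = -24
Difference = 42

42


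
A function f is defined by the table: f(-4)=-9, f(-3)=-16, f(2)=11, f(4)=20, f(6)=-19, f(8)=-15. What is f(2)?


Reading from the table at x = 2

11


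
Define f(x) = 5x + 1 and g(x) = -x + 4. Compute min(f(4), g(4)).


f(4) = 21
g(4) = 0
min = 0

0


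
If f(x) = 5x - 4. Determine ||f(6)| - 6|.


f(6) = 26
|26| = 26
|26 - 6| = 20

20


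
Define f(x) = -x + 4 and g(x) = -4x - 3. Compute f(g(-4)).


g(-4) = 13
f(13) = -9

-9


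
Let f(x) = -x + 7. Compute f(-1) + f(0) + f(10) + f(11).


f(-1) = 8
f(0) = 7
f(10) = -3
f(11) = -4
Sum = 8

8


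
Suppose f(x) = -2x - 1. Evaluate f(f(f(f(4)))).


69


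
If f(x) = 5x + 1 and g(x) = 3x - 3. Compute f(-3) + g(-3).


f(-3) = -14
g(-3) = -12
Sum = -26

-26


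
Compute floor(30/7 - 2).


2


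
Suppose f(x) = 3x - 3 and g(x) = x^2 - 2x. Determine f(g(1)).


g(1) = -1
f(-1) = -6

-6


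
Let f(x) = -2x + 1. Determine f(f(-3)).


f(-3) = 7
f(7) = -13

-13


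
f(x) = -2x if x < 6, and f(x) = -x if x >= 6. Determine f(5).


5 satisfies x < 6
f(5) = -10

-10


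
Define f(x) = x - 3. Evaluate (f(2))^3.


f(2) = -1
(-1)^3 = -1

-1


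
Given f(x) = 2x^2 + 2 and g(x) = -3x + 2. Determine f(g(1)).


4


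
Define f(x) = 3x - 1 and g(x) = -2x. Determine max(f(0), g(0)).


f(0) = -1
g(0) = 0
max = 0

0


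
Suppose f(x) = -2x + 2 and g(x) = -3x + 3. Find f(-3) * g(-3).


f(-3) = 8
g(-3) = 12
Product = 96

96


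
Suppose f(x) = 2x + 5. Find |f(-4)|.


f(-4) = -3
|-3| = 3

3


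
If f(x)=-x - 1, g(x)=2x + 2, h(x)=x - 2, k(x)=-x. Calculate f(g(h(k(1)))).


k(1) = -1
h(-1) = -3
g(-3) = -4
f(-4) = 3

3


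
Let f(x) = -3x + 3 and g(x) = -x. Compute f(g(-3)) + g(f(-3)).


f(g(-3)) = -6
g(f(-3)) = -12
Sum = -18

-18


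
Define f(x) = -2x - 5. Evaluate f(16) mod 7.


f(16) = -37
-37 mod 7 = 5

5


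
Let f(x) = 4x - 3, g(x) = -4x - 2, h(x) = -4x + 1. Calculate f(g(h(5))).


h(5) = -19
g(-19) = 74
f(74) = 293

293


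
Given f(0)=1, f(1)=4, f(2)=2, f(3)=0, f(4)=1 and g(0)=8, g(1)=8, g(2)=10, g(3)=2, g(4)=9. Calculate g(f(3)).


f(3) = 0
g(0) = 8

8


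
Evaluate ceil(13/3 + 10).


13/3 = 4.3333
4.3333 + 10 = 14.3333
ceil(14.3333) = 15

15


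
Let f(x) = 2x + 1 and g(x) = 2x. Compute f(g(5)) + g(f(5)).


f(g(5)) = 21
g(f(5)) = 22
Sum = 43

43


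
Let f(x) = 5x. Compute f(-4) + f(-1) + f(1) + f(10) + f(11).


f(-4) = -20
f(-1) = -5
f(1) = 5
f(10) = 50
f(11) = 55
Sum = 85

85


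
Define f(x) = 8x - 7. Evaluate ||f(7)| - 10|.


f(7) = 49
|49| = 49
|49 - 10| = 39

39


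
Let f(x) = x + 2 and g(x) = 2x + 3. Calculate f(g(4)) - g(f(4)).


f(g(4)) = 13
g(f(4)) = 15
Difference = -2

-2


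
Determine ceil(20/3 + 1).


20/3 = 6.6667
6.6667 + 1 = 7.6667
ceil(7.6667) = 8

8


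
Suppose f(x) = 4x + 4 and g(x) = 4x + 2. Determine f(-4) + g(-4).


f(-4) = -12
g(-4) = -14
Sum = -26

-26


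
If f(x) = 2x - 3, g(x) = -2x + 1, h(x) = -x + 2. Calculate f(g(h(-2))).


-17


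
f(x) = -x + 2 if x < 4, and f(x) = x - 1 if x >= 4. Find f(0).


0 satisfies x < 4
f(0) = 2

2


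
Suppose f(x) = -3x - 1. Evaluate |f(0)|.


f(0) = -1
|-1| = 1

1


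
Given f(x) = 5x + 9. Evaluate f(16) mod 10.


f(16) = 89
89 mod 10 = 9

9


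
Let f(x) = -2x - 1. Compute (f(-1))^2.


f(-1) = 1
(1)^2 = 1

1


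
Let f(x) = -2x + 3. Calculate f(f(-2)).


f(-2) = 7
f(7) = -11

-11


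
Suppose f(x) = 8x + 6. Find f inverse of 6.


Solve 8x + 6 = 6
x = (6 - 6) / 8 = 0

0


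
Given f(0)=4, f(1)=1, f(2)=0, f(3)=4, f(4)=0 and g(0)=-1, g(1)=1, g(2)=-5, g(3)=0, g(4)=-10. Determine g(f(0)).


f(0) = 4
g(4) = -10

-10


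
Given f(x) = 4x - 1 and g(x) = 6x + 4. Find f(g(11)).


g(11) = 70
f(70) = 279

279


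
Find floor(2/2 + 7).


2/2 = 1
1 + 7 = 8
floor(8) = 8

8


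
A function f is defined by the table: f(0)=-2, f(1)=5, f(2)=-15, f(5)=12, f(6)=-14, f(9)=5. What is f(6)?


Reading from the table at x = 6

-14


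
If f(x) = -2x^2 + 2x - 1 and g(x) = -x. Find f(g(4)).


g(4) = -4
f(-4) = (-2)*(-4)^2 + 2*(-4) - 1 = -41

-41


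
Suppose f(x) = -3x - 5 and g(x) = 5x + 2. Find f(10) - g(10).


f(10) = -35
g(10) = 52
Difference = -87

-87


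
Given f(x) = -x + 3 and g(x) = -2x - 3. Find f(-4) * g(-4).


f(-4) = 7
g(-4) = 5
Product = 35

35


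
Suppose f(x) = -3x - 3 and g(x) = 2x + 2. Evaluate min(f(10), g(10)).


f(10) = -33
g(10) = 22
min = -33

-33


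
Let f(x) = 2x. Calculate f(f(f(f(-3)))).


f(-3) = -6
f(-6) = -12
f(-12) = -24
f(-24) = -48

-48


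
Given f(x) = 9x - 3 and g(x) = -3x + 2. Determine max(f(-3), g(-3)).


f(-3) = -30
g(-3) = 11
max = 11

11


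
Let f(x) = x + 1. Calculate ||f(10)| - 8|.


f(10) = 11
|11| = 11
|11 - 8| = 3

3


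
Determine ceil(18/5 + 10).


14


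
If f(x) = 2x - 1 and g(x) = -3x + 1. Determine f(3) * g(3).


f(3) = 5
g(3) = -8
Product = -40

-40


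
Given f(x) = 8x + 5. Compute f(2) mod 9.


f(2) = 21
21 mod 9 = 3

3


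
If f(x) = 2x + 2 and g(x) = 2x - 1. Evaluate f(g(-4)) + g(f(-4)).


f(g(-4)) = -16
g(f(-4)) = -13
Sum = -29

-29


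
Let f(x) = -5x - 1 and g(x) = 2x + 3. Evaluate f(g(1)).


g(1) = 5
f(5) = -26

-26


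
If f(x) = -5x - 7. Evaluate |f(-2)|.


f(-2) = 3
|3| = 3

3


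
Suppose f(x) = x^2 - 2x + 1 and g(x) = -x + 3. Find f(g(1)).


g(1) = 2
f(2) = 1*(2)^2 - 2*(2) + 1 = 1

1


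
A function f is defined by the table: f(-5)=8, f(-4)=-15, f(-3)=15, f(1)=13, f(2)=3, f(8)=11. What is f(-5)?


8


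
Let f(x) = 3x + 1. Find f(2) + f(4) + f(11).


f(2) = 7
f(4) = 13
f(11) = 34
Sum = 54

54


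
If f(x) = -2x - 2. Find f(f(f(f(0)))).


f(0) = -2
f(-2) = 2
f(2) = -6
f(-6) = 10

10


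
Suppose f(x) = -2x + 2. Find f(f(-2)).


-10


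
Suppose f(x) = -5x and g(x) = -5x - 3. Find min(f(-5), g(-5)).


f(-5) = 25
g(-5) = 22
min = 22

22


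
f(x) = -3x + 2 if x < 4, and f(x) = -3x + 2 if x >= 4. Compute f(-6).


-6 satisfies x < 4
f(-6) = 20

20


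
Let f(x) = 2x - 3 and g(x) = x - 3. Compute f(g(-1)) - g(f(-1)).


-3


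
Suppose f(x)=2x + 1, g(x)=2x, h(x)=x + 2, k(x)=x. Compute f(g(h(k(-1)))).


k(-1) = -1
h(-1) = 1
g(1) = 2
f(2) = 5

5


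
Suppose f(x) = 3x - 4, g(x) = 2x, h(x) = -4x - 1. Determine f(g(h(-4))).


h(-4) = 15
g(15) = 30
f(30) = 86

86


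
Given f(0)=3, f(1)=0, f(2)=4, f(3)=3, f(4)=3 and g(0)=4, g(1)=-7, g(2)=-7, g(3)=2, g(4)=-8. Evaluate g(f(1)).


4


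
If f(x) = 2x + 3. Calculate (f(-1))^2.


f(-1) = 1
(1)^2 = 1

1


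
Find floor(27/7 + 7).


27/7 = 3.8571
3.8571 + 7 = 10.8571
floor(10.8571) = 10

10


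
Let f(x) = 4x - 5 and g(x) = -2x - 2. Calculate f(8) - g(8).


45


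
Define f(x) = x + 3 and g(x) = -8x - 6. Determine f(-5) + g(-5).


32


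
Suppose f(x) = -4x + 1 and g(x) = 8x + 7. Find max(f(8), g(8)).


f(8) = -31
g(8) = 71
max = 71

71


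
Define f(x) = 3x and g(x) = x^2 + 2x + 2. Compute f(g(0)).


g(0) = 2
f(2) = 6

6


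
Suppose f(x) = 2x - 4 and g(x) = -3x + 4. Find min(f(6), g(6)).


f(6) = 8
g(6) = -14
min = -14

-14


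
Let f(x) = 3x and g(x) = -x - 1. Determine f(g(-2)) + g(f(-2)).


f(g(-2)) = 3
g(f(-2)) = 5
Sum = 8

8


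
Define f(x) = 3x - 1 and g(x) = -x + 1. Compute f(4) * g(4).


f(4) = 11
g(4) = -3
Product = -33

-33


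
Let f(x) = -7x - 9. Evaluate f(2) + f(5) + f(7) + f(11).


f(2) = -23
f(5) = -44
f(7) = -58
f(11) = -86
Sum = -211

-211


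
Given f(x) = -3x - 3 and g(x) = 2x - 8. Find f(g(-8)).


g(-8) = -24
f(-24) = 69

69


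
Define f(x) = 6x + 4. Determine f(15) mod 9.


f(15) = 94
94 mod 9 = 4

4


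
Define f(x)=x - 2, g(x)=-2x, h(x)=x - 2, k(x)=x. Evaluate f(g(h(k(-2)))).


k(-2) = -2
h(-2) = -4
g(-4) = 8
f(8) = 6

6


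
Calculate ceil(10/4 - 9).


10/4 = 2.5
2.5 - 9 = -6.5
ceil(-6.5) = -6

-6


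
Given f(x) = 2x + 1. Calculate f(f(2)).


f(2) = 5
f(5) = 11

11


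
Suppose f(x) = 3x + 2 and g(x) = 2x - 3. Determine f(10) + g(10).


f(10) = 32
g(10) = 17
Sum = 49

49


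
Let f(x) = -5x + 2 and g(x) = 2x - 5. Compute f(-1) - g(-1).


f(-1) = 7
g(-1) = -7
Difference = 14

14


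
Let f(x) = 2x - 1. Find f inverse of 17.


Solve 2x - 1 = 17
x = (17 + 1) / 2 = 9

9


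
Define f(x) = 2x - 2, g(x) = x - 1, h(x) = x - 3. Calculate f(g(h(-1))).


h(-1) = -4
g(-4) = -5
f(-5) = -12

-12


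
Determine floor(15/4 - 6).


15/4 = 3.75
3.75 - 6 = -2.25
floor(-2.25) = -3

-3


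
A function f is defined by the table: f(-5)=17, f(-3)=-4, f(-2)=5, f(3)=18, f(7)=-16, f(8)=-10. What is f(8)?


Reading from the table at x = 8

-10


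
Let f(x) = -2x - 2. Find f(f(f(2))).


f(2) = -6
f(-6) = 10
f(10) = -22

-22


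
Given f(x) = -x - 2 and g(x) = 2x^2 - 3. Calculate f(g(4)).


-31


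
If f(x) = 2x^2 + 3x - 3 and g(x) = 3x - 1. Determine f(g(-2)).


g(-2) = -7
f(-7) = 2*(-7)^2 + 3*(-7) - 3 = 74

74


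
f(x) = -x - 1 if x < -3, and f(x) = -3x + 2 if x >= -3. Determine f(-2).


-2 satisfies x >= -3
f(-2) = 8

8


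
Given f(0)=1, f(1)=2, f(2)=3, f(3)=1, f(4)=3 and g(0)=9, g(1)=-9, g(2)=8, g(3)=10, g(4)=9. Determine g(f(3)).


f(3) = 1
g(1) = -9

-9


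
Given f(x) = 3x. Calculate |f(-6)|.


f(-6) = -18
|-18| = 18

18


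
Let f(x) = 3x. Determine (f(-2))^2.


f(-2) = -6
(-6)^2 = 36

36


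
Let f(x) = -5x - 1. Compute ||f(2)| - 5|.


f(2) = -11
|-11| = 11
|11 - 5| = 6

6


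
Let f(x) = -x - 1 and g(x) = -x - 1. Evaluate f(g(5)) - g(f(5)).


0


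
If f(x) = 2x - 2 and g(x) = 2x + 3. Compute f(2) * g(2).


14


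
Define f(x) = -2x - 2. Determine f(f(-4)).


f(-4) = 6
f(6) = -14

-14


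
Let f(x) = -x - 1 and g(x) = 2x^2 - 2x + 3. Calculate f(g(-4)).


g(-4) = 43
f(43) = -44

-44


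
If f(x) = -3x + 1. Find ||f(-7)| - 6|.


16


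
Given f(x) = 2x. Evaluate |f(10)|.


f(10) = 20
|20| = 20

20


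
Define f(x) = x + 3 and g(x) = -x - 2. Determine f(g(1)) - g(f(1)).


6


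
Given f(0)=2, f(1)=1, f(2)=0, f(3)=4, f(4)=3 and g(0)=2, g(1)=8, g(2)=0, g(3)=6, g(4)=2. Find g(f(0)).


f(0) = 2
g(2) = 0

0


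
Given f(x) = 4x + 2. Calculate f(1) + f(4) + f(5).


f(1) = 6
f(4) = 18
f(5) = 22
Sum = 46

46


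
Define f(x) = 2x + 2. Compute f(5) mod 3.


f(5) = 12
12 mod 3 = 0

0


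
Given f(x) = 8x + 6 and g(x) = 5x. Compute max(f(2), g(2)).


f(2) = 22
g(2) = 10
max = 22

22


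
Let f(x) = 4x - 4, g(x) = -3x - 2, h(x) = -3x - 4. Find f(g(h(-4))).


h(-4) = 8
g(8) = -26
f(-26) = -108

-108


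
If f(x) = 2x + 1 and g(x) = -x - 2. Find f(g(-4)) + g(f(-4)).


f(g(-4)) = 5
g(f(-4)) = 5
Sum = 10

10


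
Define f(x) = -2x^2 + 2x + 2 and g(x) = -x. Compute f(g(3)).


g(3) = -3
f(-3) = (-2)*(-3)^2 + 2*(-3) + 2 = -22

-22


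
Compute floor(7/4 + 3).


7/4 = 1.75
1.75 + 3 = 4.75
floor(4.75) = 4

4


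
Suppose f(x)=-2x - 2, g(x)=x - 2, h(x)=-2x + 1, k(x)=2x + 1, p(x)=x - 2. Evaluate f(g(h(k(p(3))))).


p(3) = 1
k(1) = 3
h(3) = -5
g(-5) = -7
f(-7) = 12

12


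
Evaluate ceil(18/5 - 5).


18/5 = 3.6
3.6 - 5 = -1.4
ceil(-1.4) = -1

-1


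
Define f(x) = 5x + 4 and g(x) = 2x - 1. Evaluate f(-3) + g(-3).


f(-3) = -11
g(-3) = -7
Sum = -18

-18


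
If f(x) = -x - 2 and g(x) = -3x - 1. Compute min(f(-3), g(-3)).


1


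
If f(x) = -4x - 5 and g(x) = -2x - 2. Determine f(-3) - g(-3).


f(-3) = 7
g(-3) = 4
Difference = 3

3


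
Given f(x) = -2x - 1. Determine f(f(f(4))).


f(4) = -9
f(-9) = 17
f(17) = -35

-35


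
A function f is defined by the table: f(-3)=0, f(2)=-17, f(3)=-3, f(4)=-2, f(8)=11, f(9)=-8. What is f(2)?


-17


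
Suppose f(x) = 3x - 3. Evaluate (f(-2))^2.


f(-2) = -9
(-9)^2 = 81

81


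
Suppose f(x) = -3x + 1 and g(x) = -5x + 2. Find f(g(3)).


g(3) = -13
f(-13) = 40

40


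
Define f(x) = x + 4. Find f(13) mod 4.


f(13) = 17
17 mod 4 = 1

1


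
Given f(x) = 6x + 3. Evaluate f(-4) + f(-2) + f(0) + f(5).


f(-4) = -21
f(-2) = -9
f(0) = 3
f(5) = 33
Sum = 6

6


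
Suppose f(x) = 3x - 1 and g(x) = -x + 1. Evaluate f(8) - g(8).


30


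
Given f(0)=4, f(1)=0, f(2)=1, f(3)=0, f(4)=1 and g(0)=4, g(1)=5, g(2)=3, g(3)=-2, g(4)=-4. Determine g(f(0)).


-4


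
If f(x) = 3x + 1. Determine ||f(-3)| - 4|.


4


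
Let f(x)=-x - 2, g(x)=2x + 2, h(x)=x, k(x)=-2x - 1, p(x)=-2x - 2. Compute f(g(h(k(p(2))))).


p(2) = -6
k(-6) = 11
h(11) = 11
g(11) = 24
f(24) = -26

-26


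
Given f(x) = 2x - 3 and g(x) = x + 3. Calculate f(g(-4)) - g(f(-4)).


3


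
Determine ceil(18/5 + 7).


18/5 = 3.6
3.6 + 7 = 10.6
ceil(10.6) = 11

11


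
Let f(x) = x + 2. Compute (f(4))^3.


f(4) = 6
(6)^3 = 216

216


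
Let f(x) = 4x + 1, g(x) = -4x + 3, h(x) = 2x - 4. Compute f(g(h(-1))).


h(-1) = -6
g(-6) = 27
f(27) = 109

109


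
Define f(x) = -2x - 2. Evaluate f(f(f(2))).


f(2) = -6
f(-6) = 10
f(10) = -22

-22


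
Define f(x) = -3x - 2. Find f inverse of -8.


2


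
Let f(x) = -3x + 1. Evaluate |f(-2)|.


f(-2) = 7
|7| = 7

7


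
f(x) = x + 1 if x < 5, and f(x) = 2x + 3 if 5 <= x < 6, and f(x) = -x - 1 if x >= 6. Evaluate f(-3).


-3 satisfies x < 5
f(-3) = -2

-2


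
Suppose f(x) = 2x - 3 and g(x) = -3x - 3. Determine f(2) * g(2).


f(2) = 1
g(2) = -9
Product = -9

-9


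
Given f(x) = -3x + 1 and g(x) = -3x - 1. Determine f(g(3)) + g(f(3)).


f(g(3)) = 31
g(f(3)) = 23
Sum = 54

54


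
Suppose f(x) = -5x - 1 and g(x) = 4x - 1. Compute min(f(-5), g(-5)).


f(-5) = 24
g(-5) = -21
min = -21

-21


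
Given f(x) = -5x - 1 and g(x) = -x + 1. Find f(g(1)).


g(1) = 0
f(0) = -1

-1


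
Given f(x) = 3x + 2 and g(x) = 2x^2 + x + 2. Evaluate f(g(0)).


g(0) = 2
f(2) = 8

8


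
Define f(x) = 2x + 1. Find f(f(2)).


f(2) = 5
f(5) = 11

11


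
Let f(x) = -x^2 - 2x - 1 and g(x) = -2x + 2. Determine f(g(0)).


g(0) = 2
f(2) = (-1)*(2)^2 - 2*(2) - 1 = -9

-9


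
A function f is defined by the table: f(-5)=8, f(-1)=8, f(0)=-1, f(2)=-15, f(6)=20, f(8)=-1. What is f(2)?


-15


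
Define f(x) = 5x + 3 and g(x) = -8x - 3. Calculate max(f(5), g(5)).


f(5) = 28
g(5) = -43
max = 28

28


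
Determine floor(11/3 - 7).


11/3 = 3.6667
3.6667 - 7 = -3.3333
floor(-3.3333) = -4

-4


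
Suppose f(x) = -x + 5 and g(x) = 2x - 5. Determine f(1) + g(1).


f(1) = 4
g(1) = -3
Sum = 1

1


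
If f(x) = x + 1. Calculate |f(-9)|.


8


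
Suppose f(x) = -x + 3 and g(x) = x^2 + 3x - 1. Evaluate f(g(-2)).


6


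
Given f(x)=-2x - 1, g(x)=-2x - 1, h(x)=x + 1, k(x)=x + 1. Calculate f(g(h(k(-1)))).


k(-1) = 0
h(0) = 1
g(1) = -3
f(-3) = 5

5


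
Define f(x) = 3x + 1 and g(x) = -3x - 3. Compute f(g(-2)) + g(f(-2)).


f(g(-2)) = 10
g(f(-2)) = 12
Sum = 22

22


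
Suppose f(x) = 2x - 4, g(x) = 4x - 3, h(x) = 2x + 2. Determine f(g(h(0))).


h(0) = 2
g(2) = 5
f(5) = 6

6


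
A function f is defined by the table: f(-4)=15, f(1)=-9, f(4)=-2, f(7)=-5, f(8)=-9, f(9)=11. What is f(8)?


Reading from the table at x = 8

-9


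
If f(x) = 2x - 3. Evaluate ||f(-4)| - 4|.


f(-4) = -11
|-11| = 11
|11 - 4| = 7

7


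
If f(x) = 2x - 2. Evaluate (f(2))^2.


f(2) = 2
(2)^2 = 4

4


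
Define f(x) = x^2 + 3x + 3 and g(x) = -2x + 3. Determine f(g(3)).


g(3) = -3
f(-3) = 1*(-3)^2 + 3*(-3) + 3 = 3

3


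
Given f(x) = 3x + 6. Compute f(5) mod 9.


f(5) = 21
21 mod 9 = 3

3


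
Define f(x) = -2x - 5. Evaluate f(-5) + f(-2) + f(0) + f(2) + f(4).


f(-5) = 5
f(-2) = -1
f(0) = -5
f(2) = -9
f(4) = -13
Sum = -23

-23


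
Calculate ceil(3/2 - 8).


3/2 = 1.5
1.5 - 8 = -6.5
ceil(-6.5) = -6

-6


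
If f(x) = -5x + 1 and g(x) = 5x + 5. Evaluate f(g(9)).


g(9) = 50
f(50) = -249

-249


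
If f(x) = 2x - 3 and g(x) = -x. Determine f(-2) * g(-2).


f(-2) = -7
g(-2) = 2
Product = -14

-14


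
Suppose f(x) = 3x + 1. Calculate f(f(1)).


f(1) = 4
f(4) = 13

13


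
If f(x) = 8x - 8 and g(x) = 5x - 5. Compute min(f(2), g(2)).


f(2) = 8
g(2) = 5
min = 5

5


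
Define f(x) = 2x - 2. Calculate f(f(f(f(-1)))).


-46


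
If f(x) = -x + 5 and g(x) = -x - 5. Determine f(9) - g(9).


f(9) = -4
g(9) = -14
Difference = 10

10


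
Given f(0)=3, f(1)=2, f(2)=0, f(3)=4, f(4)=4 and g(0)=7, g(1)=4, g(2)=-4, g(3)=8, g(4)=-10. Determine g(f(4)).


f(4) = 4
g(4) = -10

-10


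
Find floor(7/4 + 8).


7/4 = 1.75
1.75 + 8 = 9.75
floor(9.75) = 9

9


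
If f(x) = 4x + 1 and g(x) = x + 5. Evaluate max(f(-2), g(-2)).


3


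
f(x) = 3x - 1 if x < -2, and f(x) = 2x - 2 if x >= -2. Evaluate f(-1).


-4


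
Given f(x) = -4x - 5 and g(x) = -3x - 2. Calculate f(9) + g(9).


f(9) = -41
g(9) = -29
Sum = -70

-70


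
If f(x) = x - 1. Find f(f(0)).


f(0) = -1
f(-1) = -2

-2


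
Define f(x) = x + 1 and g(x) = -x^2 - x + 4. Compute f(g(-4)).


g(-4) = -8
f(-8) = -7

-7


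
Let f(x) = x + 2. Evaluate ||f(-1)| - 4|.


3


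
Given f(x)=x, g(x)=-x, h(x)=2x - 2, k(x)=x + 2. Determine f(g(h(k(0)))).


k(0) = 2
h(2) = 2
g(2) = -2
f(-2) = -2

-2


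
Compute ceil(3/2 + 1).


3/2 = 1.5
1.5 + 1 = 2.5
ceil(2.5) = 3

3


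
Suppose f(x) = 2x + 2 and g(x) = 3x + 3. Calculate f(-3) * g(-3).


f(-3) = -4
g(-3) = -6
Product = 24

24


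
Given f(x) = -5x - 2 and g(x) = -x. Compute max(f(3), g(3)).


f(3) = -17
g(3) = -3
max = -3

-3


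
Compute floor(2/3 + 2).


2


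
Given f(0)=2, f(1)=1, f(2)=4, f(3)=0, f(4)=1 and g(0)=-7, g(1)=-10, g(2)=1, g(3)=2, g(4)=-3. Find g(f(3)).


-7


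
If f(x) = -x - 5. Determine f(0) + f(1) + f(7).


f(0) = -5
f(1) = -6
f(7) = -12
Sum = -23

-23


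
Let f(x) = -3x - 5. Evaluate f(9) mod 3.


f(9) = -32
-32 mod 3 = 1

1


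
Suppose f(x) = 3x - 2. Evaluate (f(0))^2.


f(0) = -2
(-2)^2 = 4

4


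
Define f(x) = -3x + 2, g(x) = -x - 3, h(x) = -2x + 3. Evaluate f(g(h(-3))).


h(-3) = 9
g(9) = -12
f(-12) = 38

38


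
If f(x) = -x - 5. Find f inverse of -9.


4


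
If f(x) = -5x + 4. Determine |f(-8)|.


f(-8) = 44
|44| = 44

44


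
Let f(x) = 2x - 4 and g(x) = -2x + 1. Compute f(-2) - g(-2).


f(-2) = -8
g(-2) = 5
Difference = -13

-13


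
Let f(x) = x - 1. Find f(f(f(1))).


f(1) = 0
f(0) = -1
f(-1) = -2

-2
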